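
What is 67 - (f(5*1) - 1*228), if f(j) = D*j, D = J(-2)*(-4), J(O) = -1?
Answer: 275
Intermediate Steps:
D = 4 (D = -1*(-4) = 4)
f(j) = 4*j
67 - (f(5*1) - 1*228) = 67 - (4*(5*1) - 1*228) = 67 - (4*5 - 228) = 67 - (20 - 228) = 67 - 1*(-208) = 67 + 208 = 275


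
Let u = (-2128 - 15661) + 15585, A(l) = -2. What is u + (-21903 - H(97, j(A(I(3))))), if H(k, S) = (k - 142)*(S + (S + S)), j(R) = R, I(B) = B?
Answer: -24377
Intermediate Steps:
H(k, S) = 3*S*(-142 + k) (H(k, S) = (-142 + k)*(S + 2*S) = (-142 + k)*(3*S) = 3*S*(-142 + k))
u = -2204 (u = -17789 + 15585 = -2204)
u + (-21903 - H(97, j(A(I(3))))) = -2204 + (-21903 - 3*(-2)*(-142 + 97)) = -2204 + (-21903 - 3*(-2)*(-45)) = -2204 + (-21903 - 1*270) = -2204 + (-21903 - 270) = -2204 - 22173 = -24377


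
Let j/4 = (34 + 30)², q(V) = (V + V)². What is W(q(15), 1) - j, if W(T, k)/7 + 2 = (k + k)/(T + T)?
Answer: -14758193/900 ≈ -16398.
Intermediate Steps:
q(V) = 4*V² (q(V) = (2*V)² = 4*V²)
W(T, k) = -14 + 7*k/T (W(T, k) = -14 + 7*((k + k)/(T + T)) = -14 + 7*((2*k)/((2*T))) = -14 + 7*((2*k)*(1/(2*T))) = -14 + 7*(k/T) = -14 + 7*k/T)
j = 16384 (j = 4*(34 + 30)² = 4*64² = 4*4096 = 16384)
W(q(15), 1) - j = (-14 + 7*1/(4*15²)) - 1*16384 = (-14 + 7*1/(4*225)) - 16384 = (-14 + 7*1/900) - 16384 = (-14 + 7*1*(1/900)) - 16384 = (-14 + 7/900) - 16384 = -12593/900 - 16384 = -14758193/900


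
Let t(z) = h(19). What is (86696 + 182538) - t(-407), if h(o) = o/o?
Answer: 269233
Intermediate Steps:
h(o) = 1
t(z) = 1
(86696 + 182538) - t(-407) = (86696 + 182538) - 1*1 = 269234 - 1 = 269233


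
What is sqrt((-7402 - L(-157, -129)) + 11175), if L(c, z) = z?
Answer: sqrt(3902) ≈ 62.466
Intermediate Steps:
sqrt((-7402 - L(-157, -129)) + 11175) = sqrt((-7402 - 1*(-129)) + 11175) = sqrt((-7402 + 129) + 11175) = sqrt(-7273 + 11175) = sqrt(3902)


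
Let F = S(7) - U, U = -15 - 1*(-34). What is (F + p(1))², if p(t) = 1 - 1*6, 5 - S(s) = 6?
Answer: 625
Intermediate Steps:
S(s) = -1 (S(s) = 5 - 1*6 = 5 - 6 = -1)
U = 19 (U = -15 + 34 = 19)
p(t) = -5 (p(t) = 1 - 6 = -5)
F = -20 (F = -1 - 1*19 = -1 - 19 = -20)
(F + p(1))² = (-20 - 5)² = (-25)² = 625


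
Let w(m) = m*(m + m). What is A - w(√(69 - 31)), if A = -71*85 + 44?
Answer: -6067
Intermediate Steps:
A = -5991 (A = -6035 + 44 = -5991)
w(m) = 2*m² (w(m) = m*(2*m) = 2*m²)
A - w(√(69 - 31)) = -5991 - 2*(√(69 - 31))² = -5991 - 2*(√38)² = -5991 - 2*38 = -5991 - 1*76 = -5991 - 76 = -6067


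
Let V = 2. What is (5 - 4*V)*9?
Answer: -27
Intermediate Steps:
(5 - 4*V)*9 = (5 - 4*2)*9 = (5 - 8)*9 = -3*9 = -27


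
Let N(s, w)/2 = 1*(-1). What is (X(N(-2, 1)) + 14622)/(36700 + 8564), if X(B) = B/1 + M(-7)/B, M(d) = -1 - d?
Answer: 14617/45264 ≈ 0.32293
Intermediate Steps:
N(s, w) = -2 (N(s, w) = 2*(1*(-1)) = 2*(-1) = -2)
X(B) = B + 6/B (X(B) = B/1 + (-1 - 1*(-7))/B = B*1 + (-1 + 7)/B = B + 6/B)
(X(N(-2, 1)) + 14622)/(36700 + 8564) = ((-2 + 6/(-2)) + 14622)/(36700 + 8564) = ((-2 + 6*(-1/2)) + 14622)/45264 = ((-2 - 3) + 14622)*(1/45264) = (-5 + 14622)*(1/45264) = 14617*(1/45264) = 14617/45264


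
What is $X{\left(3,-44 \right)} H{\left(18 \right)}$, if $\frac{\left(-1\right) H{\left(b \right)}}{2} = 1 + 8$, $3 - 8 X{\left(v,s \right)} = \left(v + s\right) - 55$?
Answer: $- \frac{891}{4} \approx -222.75$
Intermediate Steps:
$X{\left(v,s \right)} = \frac{29}{4} - \frac{s}{8} - \frac{v}{8}$ ($X{\left(v,s \right)} = \frac{3}{8} - \frac{\left(v + s\right) - 55}{8} = \frac{3}{8} - \frac{\left(s + v\right) - 55}{8} = \frac{3}{8} - \frac{-55 + s + v}{8} = \frac{3}{8} - \left(- \frac{55}{8} + \frac{s}{8} + \frac{v}{8}\right) = \frac{29}{4} - \frac{s}{8} - \frac{v}{8}$)
$H{\left(b \right)} = -18$ ($H{\left(b \right)} = - 2 \left(1 + 8\right) = \left(-2\right) 9 = -18$)
$X{\left(3,-44 \right)} H{\left(18 \right)} = \left(\frac{29}{4} - - \frac{11}{2} - \frac{3}{8}\right) \left(-18\right) = \left(\frac{29}{4} + \frac{11}{2} - \frac{3}{8}\right) \left(-18\right) = \frac{99}{8} \left(-18\right) = - \frac{891}{4}$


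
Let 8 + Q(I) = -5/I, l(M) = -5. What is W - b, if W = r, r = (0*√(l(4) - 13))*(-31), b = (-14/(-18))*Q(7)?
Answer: 61/9 ≈ 6.7778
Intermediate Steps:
Q(I) = -8 - 5/I
b = -61/9 (b = (-14/(-18))*(-8 - 5/7) = (-1/18*(-14))*(-8 - 5*⅐) = 7*(-8 - 5/7)/9 = (7/9)*(-61/7) = -61/9 ≈ -6.7778)
r = 0 (r = (0*√(-5 - 13))*(-31) = (0*√(-18))*(-31) = (0*(3*I*√2))*(-31) = 0*(-31) = 0)
W = 0
W - b = 0 - 1*(-61/9) = 0 + 61/9 = 61/9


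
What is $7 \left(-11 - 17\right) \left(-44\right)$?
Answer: $8624$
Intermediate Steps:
$7 \left(-11 - 17\right) \left(-44\right) = 7 \left(-28\right) \left(-44\right) = \left(-196\right) \left(-44\right) = 8624$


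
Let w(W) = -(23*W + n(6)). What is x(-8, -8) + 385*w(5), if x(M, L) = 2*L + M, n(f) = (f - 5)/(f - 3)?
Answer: -133282/3 ≈ -44427.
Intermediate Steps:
n(f) = (-5 + f)/(-3 + f)
x(M, L) = M + 2*L
w(W) = -⅓ - 23*W (w(W) = -(23*W + (-5 + 6)/(-3 + 6)) = -(23*W + 1/3) = -(23*W + (⅓)*1) = -(23*W + ⅓) = -(⅓ + 23*W) = -⅓ - 23*W)
x(-8, -8) + 385*w(5) = (-8 + 2*(-8)) + 385*(-⅓ - 23*5) = (-8 - 16) + 385*(-⅓ - 115) = -24 + 385*(-346/3) = -24 - 133210/3 = -133282/3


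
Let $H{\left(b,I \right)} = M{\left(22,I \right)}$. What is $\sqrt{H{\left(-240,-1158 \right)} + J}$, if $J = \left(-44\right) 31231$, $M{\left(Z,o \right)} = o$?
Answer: $13 i \sqrt{8138} \approx 1172.7 i$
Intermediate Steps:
$H{\left(b,I \right)} = I$
$J = -1374164$
$\sqrt{H{\left(-240,-1158 \right)} + J} = \sqrt{-1158 - 1374164} = \sqrt{-1375322} = 13 i \sqrt{8138}$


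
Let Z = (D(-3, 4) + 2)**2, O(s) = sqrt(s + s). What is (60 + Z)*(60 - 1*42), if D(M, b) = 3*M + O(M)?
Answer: 1854 - 252*I*sqrt(6) ≈ 1854.0 - 617.27*I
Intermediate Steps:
O(s) = sqrt(2)*sqrt(s) (O(s) = sqrt(2*s) = sqrt(2)*sqrt(s))
D(M, b) = 3*M + sqrt(2)*sqrt(M)
Z = (-7 + I*sqrt(6))**2 (Z = ((3*(-3) + sqrt(2)*sqrt(-3)) + 2)**2 = ((-9 + sqrt(2)*(I*sqrt(3))) + 2)**2 = ((-9 + I*sqrt(6)) + 2)**2 = (-7 + I*sqrt(6))**2 ≈ 43.0 - 34.293*I)
(60 + Z)*(60 - 1*42) = (60 + (7 - I*sqrt(6))**2)*(60 - 1*42) = (60 + (7 - I*sqrt(6))**2)*(60 - 42) = (60 + (7 - I*sqrt(6))**2)*18 = 1080 + 18*(7 - I*sqrt(6))**2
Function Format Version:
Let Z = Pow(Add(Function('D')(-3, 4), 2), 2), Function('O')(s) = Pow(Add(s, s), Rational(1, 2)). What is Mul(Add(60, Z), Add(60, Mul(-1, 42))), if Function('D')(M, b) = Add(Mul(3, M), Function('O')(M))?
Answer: Add(1854, Mul(-252, I, Pow(6, Rational(1, 2)))) ≈ Add(1854.0, Mul(-617.27, I))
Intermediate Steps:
Function('O')(s) = Mul(Pow(2, Rational(1, 2)), Pow(s, Rational(1, 2))) (Function('O')(s) = Pow(Mul(2, s), Rational(1, 2)) = Mul(Pow(2, Rational(1, 2)), Pow(s, Rational(1, 2))))
Function('D')(M, b) = Add(Mul(3, M), Mul(Pow(2, Rational(1, 2)), Pow(M, Rational(1, 2))))
Z = Pow(Add(-7, Mul(I, Pow(6, Rational(1, 2)))), 2) (Z = Pow(Add(Add(Mul(3, -3), Mul(Pow(2, Rational(1, 2)), Pow(-3, Rational(1, 2)))), 2), 2) = Pow(Add(Add(-9, Mul(Pow(2, Rational(1, 2)), Mul(I, Pow(3, Rational(1, 2))))), 2), 2) = Pow(Add(Add(-9, Mul(I, Pow(6, Rational(1, 2)))), 2), 2) = Pow(Add(-7, Mul(I, Pow(6, Rational(1, 2)))), 2) ≈ Add(43.000, Mul(-34.293, I)))
Mul(Add(60, Z), Add(60, Mul(-1, 42))) = Mul(Add(60, Pow(Add(7, Mul(-1, I, Pow(6, Rational(1, 2)))), 2)), Add(60, Mul(-1, 42))) = Mul(Add(60, Pow(Add(7, Mul(-1, I, Pow(6, Rational(1, 2)))), 2)), Add(60, -42)) = Mul(Add(60, Pow(Add(7, Mul(-1, I, Pow(6, Rational(1, 2)))), 2)), 18) = Add(1080, Mul(18, Pow(Add(7, Mul(-1, I, Pow(6, Rational(1, 2)))), 2)))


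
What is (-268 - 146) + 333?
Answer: -81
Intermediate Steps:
(-268 - 146) + 333 = -414 + 333 = -81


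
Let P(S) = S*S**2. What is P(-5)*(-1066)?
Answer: 133250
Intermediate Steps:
P(S) = S**3
P(-5)*(-1066) = (-5)**3*(-1066) = -125*(-1066) = 133250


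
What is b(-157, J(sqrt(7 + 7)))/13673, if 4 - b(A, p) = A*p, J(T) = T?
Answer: 4/13673 + 157*sqrt(14)/13673 ≈ 0.043256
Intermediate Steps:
b(A, p) = 4 - A*p
b(-157, J(sqrt(7 + 7)))/13673 = (4 - 1*(-157)*sqrt(7 + 7))/13673 = (4 - 1*(-157)*sqrt(14))*(1/13673) = (4 + 157*sqrt(14))*(1/13673) = 4/13673 + 157*sqrt(14)/13673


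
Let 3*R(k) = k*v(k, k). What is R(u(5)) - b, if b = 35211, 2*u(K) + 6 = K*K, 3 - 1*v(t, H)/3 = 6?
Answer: -70479/2 ≈ -35240.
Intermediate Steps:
v(t, H) = -9 (v(t, H) = 9 - 3*6 = 9 - 18 = -9)
u(K) = -3 + K**2/2 (u(K) = -3 + (K*K)/2 = -3 + K**2/2)
R(k) = -3*k (R(k) = (k*(-9))/3 = (-9*k)/3 = -3*k)
R(u(5)) - b = -3*(-3 + (1/2)*5**2) - 1*35211 = -3*(-3 + (1/2)*25) - 35211 = -3*(-3 + 25/2) - 35211 = -3*19/2 - 35211 = -57/2 - 35211 = -70479/2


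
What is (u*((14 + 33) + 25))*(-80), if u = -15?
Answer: 86400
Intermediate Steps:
(u*((14 + 33) + 25))*(-80) = -15*((14 + 33) + 25)*(-80) = -15*(47 + 25)*(-80) = -15*72*(-80) = -1080*(-80) = 86400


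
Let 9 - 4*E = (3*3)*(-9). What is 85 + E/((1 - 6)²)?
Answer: 859/10 ≈ 85.900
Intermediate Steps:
E = 45/2 (E = 9/4 - 3*3*(-9)/4 = 9/4 - 9*(-9)/4 = 9/4 - ¼*(-81) = 9/4 + 81/4 = 45/2 ≈ 22.500)
85 + E/((1 - 6)²) = 85 + 45/(2*((1 - 6)²)) = 85 + 45/(2*((-5)²)) = 85 + (45/2)/25 = 85 + (45/2)*(1/25) = 85 + 9/10 = 859/10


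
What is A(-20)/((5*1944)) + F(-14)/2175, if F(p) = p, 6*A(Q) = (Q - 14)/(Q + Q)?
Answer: -43447/6765120 ≈ -0.0064222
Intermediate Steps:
A(Q) = (-14 + Q)/(12*Q) (A(Q) = ((Q - 14)/(Q + Q))/6 = ((-14 + Q)/((2*Q)))/6 = ((-14 + Q)*(1/(2*Q)))/6 = ((-14 + Q)/(2*Q))/6 = (-14 + Q)/(12*Q))
A(-20)/((5*1944)) + F(-14)/2175 = ((1/12)*(-14 - 20)/(-20))/((5*1944)) - 14/2175 = ((1/12)*(-1/20)*(-34))/9720 - 14*1/2175 = (17/120)*(1/9720) - 14/2175 = 17/1166400 - 14/2175 = -43447/6765120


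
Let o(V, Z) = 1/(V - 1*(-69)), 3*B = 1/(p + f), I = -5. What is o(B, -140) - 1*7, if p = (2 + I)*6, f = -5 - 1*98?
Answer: -174959/25046 ≈ -6.9855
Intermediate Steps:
f = -103 (f = -5 - 98 = -103)
p = -18 (p = (2 - 5)*6 = -3*6 = -18)
B = -1/363 (B = 1/(3*(-18 - 103)) = (⅓)/(-121) = (⅓)*(-1/121) = -1/363 ≈ -0.0027548)
o(V, Z) = 1/(69 + V) (o(V, Z) = 1/(V + 69) = 1/(69 + V))
o(B, -140) - 1*7 = 1/(69 - 1/363) - 1*7 = 1/(25046/363) - 7 = 363/25046 - 7 = -174959/25046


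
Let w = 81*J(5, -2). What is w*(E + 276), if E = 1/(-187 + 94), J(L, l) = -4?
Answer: -2772036/31 ≈ -89421.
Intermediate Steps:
w = -324 (w = 81*(-4) = -324)
E = -1/93 (E = 1/(-93) = -1/93 ≈ -0.010753)
w*(E + 276) = -324*(-1/93 + 276) = -324*25667/93 = -2772036/31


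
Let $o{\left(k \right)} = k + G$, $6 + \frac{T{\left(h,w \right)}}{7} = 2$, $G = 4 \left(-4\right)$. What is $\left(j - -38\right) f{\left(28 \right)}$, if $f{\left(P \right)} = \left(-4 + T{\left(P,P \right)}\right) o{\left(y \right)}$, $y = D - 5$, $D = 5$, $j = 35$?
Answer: $37376$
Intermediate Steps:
$G = -16$
$T{\left(h,w \right)} = -28$ ($T{\left(h,w \right)} = -42 + 7 \cdot 2 = -42 + 14 = -28$)
$y = 0$ ($y = 5 - 5 = 0$)
$o{\left(k \right)} = -16 + k$ ($o{\left(k \right)} = k - 16 = -16 + k$)
$f{\left(P \right)} = 512$ ($f{\left(P \right)} = \left(-4 - 28\right) \left(-16 + 0\right) = \left(-32\right) \left(-16\right) = 512$)
$\left(j - -38\right) f{\left(28 \right)} = \left(35 - -38\right) 512 = \left(35 + 38\right) 512 = 73 \cdot 512 = 37376$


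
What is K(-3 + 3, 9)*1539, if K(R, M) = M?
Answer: 13851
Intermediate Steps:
K(-3 + 3, 9)*1539 = 9*1539 = 13851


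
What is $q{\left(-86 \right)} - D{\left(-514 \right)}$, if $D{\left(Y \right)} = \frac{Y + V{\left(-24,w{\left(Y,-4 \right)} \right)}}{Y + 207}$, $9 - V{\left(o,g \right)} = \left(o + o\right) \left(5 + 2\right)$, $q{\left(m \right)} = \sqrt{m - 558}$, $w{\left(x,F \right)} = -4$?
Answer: $- \frac{169}{307} + 2 i \sqrt{161} \approx -0.55049 + 25.377 i$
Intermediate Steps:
$q{\left(m \right)} = \sqrt{-558 + m}$
$V{\left(o,g \right)} = 9 - 14 o$ ($V{\left(o,g \right)} = 9 - \left(o + o\right) \left(5 + 2\right) = 9 - 2 o 7 = 9 - 14 o$)
$D{\left(Y \right)} = \frac{345 + Y}{207 + Y}$ ($D{\left(Y \right)} = \frac{Y + \left(9 - -336\right)}{Y + 207} = \frac{Y + \left(9 + 336\right)}{207 + Y} = \frac{Y + 345}{207 + Y} = \frac{345 + Y}{207 + Y}$)
$q{\left(-86 \right)} - D{\left(-514 \right)} = \sqrt{-558 - 86} - \frac{345 - 514}{207 - 514} = \sqrt{-644} - \frac{1}{-307} \left(-169\right) = 2 i \sqrt{161} - \left(- \frac{1}{307}\right) \left(-169\right) = 2 i \sqrt{161} - \frac{169}{307} = - \frac{169}{307} + 2 i \sqrt{161}$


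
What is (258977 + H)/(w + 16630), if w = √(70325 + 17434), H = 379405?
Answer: 10616292660/276469141 - 13406022*√199/276469141 ≈ 37.716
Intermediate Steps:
w = 21*√199 (w = √87759 = 21*√199 ≈ 296.24)
(258977 + H)/(w + 16630) = (258977 + 379405)/(21*√199 + 16630) = 638382/(16630 + 21*√199)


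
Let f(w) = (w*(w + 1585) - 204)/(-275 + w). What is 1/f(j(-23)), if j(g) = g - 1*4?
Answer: 151/21135 ≈ 0.0071445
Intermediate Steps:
j(g) = -4 + g (j(g) = g - 4 = -4 + g)
f(w) = (-204 + w*(1585 + w))/(-275 + w) (f(w) = (w*(1585 + w) - 204)/(-275 + w) = (-204 + w*(1585 + w))/(-275 + w))
1/f(j(-23)) = 1/((-204 + (-4 - 23)² + 1585*(-4 - 23))/(-275 + (-4 - 23))) = 1/((-204 + (-27)² + 1585*(-27))/(-275 - 27)) = 1/((-204 + 729 - 42795)/(-302)) = 1/(-1/302*(-42270)) = 1/(21135/151) = 151/21135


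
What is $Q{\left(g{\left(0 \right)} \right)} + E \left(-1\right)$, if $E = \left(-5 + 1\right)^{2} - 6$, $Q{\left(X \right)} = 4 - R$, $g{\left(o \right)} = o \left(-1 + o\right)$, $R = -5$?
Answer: $-1$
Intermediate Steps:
$Q{\left(X \right)} = 9$ ($Q{\left(X \right)} = 4 - -5 = 4 + 5 = 9$)
$E = 10$ ($E = \left(-4\right)^{2} - 6 = 16 - 6 = 10$)
$Q{\left(g{\left(0 \right)} \right)} + E \left(-1\right) = 9 + 10 \left(-1\right) = 9 - 10 = -1$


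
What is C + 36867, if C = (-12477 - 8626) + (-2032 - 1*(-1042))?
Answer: 14774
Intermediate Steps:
C = -22093 (C = -21103 + (-2032 + 1042) = -21103 - 990 = -22093)
C + 36867 = -22093 + 36867 = 14774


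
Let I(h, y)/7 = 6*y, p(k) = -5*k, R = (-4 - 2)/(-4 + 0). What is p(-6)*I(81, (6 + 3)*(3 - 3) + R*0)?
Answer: 0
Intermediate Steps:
R = 3/2 (R = -6/(-4) = -6*(-¼) = 3/2 ≈ 1.5000)
I(h, y) = 42*y (I(h, y) = 7*(6*y) = 42*y)
p(-6)*I(81, (6 + 3)*(3 - 3) + R*0) = (-5*(-6))*(42*((6 + 3)*(3 - 3) + (3/2)*0)) = 30*(42*(9*0 + 0)) = 30*(42*(0 + 0)) = 30*(42*0) = 30*0 = 0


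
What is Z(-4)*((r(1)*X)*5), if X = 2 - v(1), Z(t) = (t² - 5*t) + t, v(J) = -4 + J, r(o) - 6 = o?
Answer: 5600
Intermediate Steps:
r(o) = 6 + o
Z(t) = t² - 4*t
X = 5 (X = 2 - (-4 + 1) = 2 - 1*(-3) = 2 + 3 = 5)
Z(-4)*((r(1)*X)*5) = (-4*(-4 - 4))*(((6 + 1)*5)*5) = (-4*(-8))*((7*5)*5) = 32*(35*5) = 32*175 = 5600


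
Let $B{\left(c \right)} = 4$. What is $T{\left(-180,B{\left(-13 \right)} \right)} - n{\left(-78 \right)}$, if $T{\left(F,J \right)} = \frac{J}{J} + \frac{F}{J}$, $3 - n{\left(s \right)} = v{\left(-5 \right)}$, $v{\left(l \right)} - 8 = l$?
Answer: $-44$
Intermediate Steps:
$v{\left(l \right)} = 8 + l$
$n{\left(s \right)} = 0$ ($n{\left(s \right)} = 3 - \left(8 - 5\right) = 3 - 3 = 0$)
$T{\left(F,J \right)} = 1 + \frac{F}{J}$
$T{\left(-180,B{\left(-13 \right)} \right)} - n{\left(-78 \right)} = \frac{-180 + 4}{4} - 0 = \frac{1}{4} \left(-176\right) + 0 = -44 + 0 = -44$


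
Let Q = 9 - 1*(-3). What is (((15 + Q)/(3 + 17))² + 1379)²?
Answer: 305067324241/160000 ≈ 1.9067e+6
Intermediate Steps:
Q = 12 (Q = 9 + 3 = 12)
(((15 + Q)/(3 + 17))² + 1379)² = (((15 + 12)/(3 + 17))² + 1379)² = ((27/20)² + 1379)² = (729/400 + 1379)² = (552329/400)² = 305067324241/160000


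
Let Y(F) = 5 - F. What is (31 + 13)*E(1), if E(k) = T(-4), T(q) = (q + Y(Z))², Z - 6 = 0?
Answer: 1100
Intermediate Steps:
Z = 6 (Z = 6 + 0 = 6)
T(q) = (-1 + q)² (T(q) = (q + (5 - 1*6))² = (q + (5 - 6))² = (q - 1)² = (-1 + q)²)
E(k) = 25 (E(k) = (-1 - 4)² = (-5)² = 25)
(31 + 13)*E(1) = (31 + 13)*25 = 44*25 = 1100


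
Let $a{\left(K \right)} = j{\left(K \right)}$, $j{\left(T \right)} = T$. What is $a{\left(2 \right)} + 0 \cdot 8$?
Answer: $2$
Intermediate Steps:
$a{\left(K \right)} = K$
$a{\left(2 \right)} + 0 \cdot 8 = 2 + 0 \cdot 8 = 2 + 0 = 2$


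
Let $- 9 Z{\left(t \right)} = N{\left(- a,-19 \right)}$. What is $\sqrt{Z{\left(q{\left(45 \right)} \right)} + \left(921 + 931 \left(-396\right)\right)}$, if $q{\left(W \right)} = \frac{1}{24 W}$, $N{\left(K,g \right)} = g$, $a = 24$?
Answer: $\frac{4 i \sqrt{206861}}{3} \approx 606.43 i$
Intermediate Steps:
$q{\left(W \right)} = \frac{1}{24 W}$
$Z{\left(t \right)} = \frac{19}{9}$ ($Z{\left(t \right)} = \left(- \frac{1}{9}\right) \left(-19\right) = \frac{19}{9}$)
$\sqrt{Z{\left(q{\left(45 \right)} \right)} + \left(921 + 931 \left(-396\right)\right)} = \sqrt{\frac{19}{9} + \left(921 + 931 \left(-396\right)\right)} = \sqrt{\frac{19}{9} + \left(921 - 368676\right)} = \sqrt{\frac{19}{9} - 367755} = \sqrt{- \frac{3309776}{9}} = \frac{4 i \sqrt{206861}}{3}$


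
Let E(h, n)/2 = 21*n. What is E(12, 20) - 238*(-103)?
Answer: 25354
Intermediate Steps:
E(h, n) = 42*n (E(h, n) = 2*(21*n) = 42*n)
E(12, 20) - 238*(-103) = 42*20 - 238*(-103) = 840 + 24514 = 25354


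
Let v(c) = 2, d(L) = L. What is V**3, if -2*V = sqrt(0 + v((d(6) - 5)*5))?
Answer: -sqrt(2)/4 ≈ -0.35355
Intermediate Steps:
V = -sqrt(2)/2 (V = -sqrt(0 + 2)/2 = -sqrt(2)/2 ≈ -0.70711)
V**3 = (-sqrt(2)/2)**3 = -sqrt(2)/4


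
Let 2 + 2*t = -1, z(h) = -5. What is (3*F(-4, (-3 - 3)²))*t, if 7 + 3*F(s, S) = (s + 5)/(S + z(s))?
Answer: 324/31 ≈ 10.452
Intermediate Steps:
F(s, S) = -7/3 + (5 + s)/(3*(-5 + S)) (F(s, S) = -7/3 + ((s + 5)/(S - 5))/3 = -7/3 + ((5 + s)/(-5 + S))/3 = -7/3 + (5 + s)/(3*(-5 + S)))
t = -3/2 (t = -1 + (½)*(-1) = -1 - ½ = -3/2 ≈ -1.5000)
(3*F(-4, (-3 - 3)²))*t = (3*((40 - 4 - 7*(-3 - 3)²)/(3*(-5 + (-3 - 3)²))))*(-3/2) = (3*((40 - 4 - 7*(-6)²)/(3*(-5 + (-6)²))))*(-3/2) = (3*((40 - 4 - 7*36)/(3*(-5 + 36))))*(-3/2) = (3*((⅓)*(40 - 4 - 252)/31))*(-3/2) = (3*((⅓)*(1/31)*(-216)))*(-3/2) = (3*(-72/31))*(-3/2) = -216/31*(-3/2) = 324/31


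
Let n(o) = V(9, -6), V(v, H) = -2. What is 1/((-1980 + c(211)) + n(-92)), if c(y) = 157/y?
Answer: -211/418045 ≈ -0.00050473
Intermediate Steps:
n(o) = -2
1/((-1980 + c(211)) + n(-92)) = 1/((-1980 + 157/211) - 2) = 1/(-417623/211 - 2) = 1/(-418045/211) = -211/418045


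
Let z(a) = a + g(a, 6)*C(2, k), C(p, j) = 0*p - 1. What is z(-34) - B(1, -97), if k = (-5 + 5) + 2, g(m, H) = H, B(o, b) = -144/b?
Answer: -4024/97 ≈ -41.485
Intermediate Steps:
k = 2 (k = 0 + 2 = 2)
C(p, j) = -1 (C(p, j) = 0 - 1 = -1)
z(a) = -6 + a (z(a) = a + 6*(-1) = a - 6 = -6 + a)
z(-34) - B(1, -97) = (-6 - 34) - (-144)/(-97) = -40 - (-144)*(-1)/97 = -40 - 1*144/97 = -40 - 144/97 = -4024/97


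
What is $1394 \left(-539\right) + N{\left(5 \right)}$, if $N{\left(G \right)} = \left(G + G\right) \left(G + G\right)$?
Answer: $-751266$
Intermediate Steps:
$N{\left(G \right)} = 4 G^{2}$ ($N{\left(G \right)} = 2 G 2 G = 4 G^{2}$)
$1394 \left(-539\right) + N{\left(5 \right)} = 1394 \left(-539\right) + 4 \cdot 5^{2} = -751366 + 4 \cdot 25 = -751366 + 100 = -751266$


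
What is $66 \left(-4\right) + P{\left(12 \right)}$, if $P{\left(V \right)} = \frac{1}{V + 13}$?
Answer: $- \frac{6599}{25} \approx -263.96$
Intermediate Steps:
$P{\left(V \right)} = \frac{1}{13 + V}$
$66 \left(-4\right) + P{\left(12 \right)} = 66 \left(-4\right) + \frac{1}{13 + 12} = -264 + \frac{1}{25} = - \frac{6599}{25}$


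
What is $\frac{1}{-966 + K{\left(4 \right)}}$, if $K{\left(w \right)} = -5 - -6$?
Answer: $- \frac{1}{965} \approx -0.0010363$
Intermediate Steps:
$K{\left(w \right)} = 1$ ($K{\left(w \right)} = -5 + 6 = 1$)
$\frac{1}{-966 + K{\left(4 \right)}} = \frac{1}{-966 + 1} = \frac{1}{-965} = - \frac{1}{965}$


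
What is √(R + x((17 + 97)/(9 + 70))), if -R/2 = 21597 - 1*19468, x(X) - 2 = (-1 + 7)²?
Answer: 2*I*√1055 ≈ 64.962*I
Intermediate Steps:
x(X) = 38 (x(X) = 2 + (-1 + 7)² = 2 + 6² = 2 + 36 = 38)
R = -4258 (R = -2*(21597 - 1*19468) = -2*(21597 - 19468) = -2*2129 = -4258)
√(R + x((17 + 97)/(9 + 70))) = √(-4258 + 38) = √(-4220) = 2*I*√1055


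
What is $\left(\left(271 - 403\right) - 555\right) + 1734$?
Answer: $1047$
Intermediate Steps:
$\left(\left(271 - 403\right) - 555\right) + 1734 = \left(-132 - 555\right) + 1734 = -687 + 1734 = 1047$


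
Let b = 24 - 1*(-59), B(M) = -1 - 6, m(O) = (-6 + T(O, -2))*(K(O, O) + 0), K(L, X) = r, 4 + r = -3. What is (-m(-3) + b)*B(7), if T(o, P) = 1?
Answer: -336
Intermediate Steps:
r = -7 (r = -4 - 3 = -7)
K(L, X) = -7
m(O) = 35 (m(O) = (-6 + 1)*(-7 + 0) = -5*(-7) = 35)
B(M) = -7
b = 83 (b = 24 + 59 = 83)
(-m(-3) + b)*B(7) = (-1*35 + 83)*(-7) = (-35 + 83)*(-7) = 48*(-7) = -336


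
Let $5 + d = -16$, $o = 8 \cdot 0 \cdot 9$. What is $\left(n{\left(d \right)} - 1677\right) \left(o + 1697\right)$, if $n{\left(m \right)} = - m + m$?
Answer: $-2845869$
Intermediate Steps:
$o = 0$ ($o = 0 \cdot 9 = 0$)
$d = -21$ ($d = -5 - 16 = -21$)
$n{\left(m \right)} = 0$
$\left(n{\left(d \right)} - 1677\right) \left(o + 1697\right) = \left(0 - 1677\right) \left(0 + 1697\right) = \left(-1677\right) 1697 = -2845869$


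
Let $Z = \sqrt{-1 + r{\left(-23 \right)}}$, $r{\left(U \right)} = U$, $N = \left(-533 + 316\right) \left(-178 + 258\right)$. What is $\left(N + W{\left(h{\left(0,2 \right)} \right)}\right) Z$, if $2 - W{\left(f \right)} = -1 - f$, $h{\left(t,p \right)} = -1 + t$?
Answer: $- 34716 i \sqrt{6} \approx - 85037.0 i$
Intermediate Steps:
$N = -17360$ ($N = \left(-217\right) 80 = -17360$)
$W{\left(f \right)} = 3 + f$ ($W{\left(f \right)} = 2 - \left(-1 - f\right) = 2 + \left(1 + f\right) = 3 + f$)
$Z = 2 i \sqrt{6}$ ($Z = \sqrt{-1 - 23} = \sqrt{-24} = 2 i \sqrt{6} \approx 4.899 i$)
$\left(N + W{\left(h{\left(0,2 \right)} \right)}\right) Z = \left(-17360 + \left(3 + \left(-1 + 0\right)\right)\right) 2 i \sqrt{6} = \left(-17360 + \left(3 - 1\right)\right) 2 i \sqrt{6} = \left(-17360 + 2\right) 2 i \sqrt{6} = - 17358 \cdot 2 i \sqrt{6} = - 34716 i \sqrt{6}$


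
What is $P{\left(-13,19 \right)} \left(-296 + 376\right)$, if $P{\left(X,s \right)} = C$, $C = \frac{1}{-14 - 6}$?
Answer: $-4$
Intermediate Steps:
$C = - \frac{1}{20}$ ($C = \frac{1}{-20} = - \frac{1}{20} \approx -0.05$)
$P{\left(X,s \right)} = - \frac{1}{20}$
$P{\left(-13,19 \right)} \left(-296 + 376\right) = - \frac{-296 + 376}{20} = \left(- \frac{1}{20}\right) 80 = -4$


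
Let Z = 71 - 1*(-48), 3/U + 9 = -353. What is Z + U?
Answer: 43075/362 ≈ 118.99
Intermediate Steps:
U = -3/362 (U = 3/(-9 - 353) = 3/(-362) = 3*(-1/362) = -3/362 ≈ -0.0082873)
Z = 119 (Z = 71 + 48 = 119)
Z + U = 119 - 3/362 = 43075/362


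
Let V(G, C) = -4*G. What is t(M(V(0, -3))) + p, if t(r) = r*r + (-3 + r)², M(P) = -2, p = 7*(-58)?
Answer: -377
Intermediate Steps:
p = -406
t(r) = r² + (-3 + r)²
t(M(V(0, -3))) + p = ((-2)² + (-3 - 2)²) - 406 = (4 + (-5)²) - 406 = (4 + 25) - 406 = 29 - 406 = -377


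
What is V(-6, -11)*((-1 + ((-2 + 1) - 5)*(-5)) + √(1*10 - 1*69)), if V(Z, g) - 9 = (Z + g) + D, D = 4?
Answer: -116 - 4*I*√59 ≈ -116.0 - 30.725*I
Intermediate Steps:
V(Z, g) = 13 + Z + g (V(Z, g) = 9 + ((Z + g) + 4) = 9 + (4 + Z + g) = 13 + Z + g)
V(-6, -11)*((-1 + ((-2 + 1) - 5)*(-5)) + √(1*10 - 1*69)) = (13 - 6 - 11)*((-1 + ((-2 + 1) - 5)*(-5)) + √(1*10 - 1*69)) = -4*((-1 + (-1 - 5)*(-5)) + √(10 - 69)) = -4*((-1 - 6*(-5)) + √(-59)) = -4*((-1 + 30) + I*√59) = -4*(29 + I*√59) = -116 - 4*I*√59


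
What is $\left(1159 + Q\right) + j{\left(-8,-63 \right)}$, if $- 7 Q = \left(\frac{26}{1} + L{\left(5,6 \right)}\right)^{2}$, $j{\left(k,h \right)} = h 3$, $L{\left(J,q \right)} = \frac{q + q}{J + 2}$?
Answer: $\frac{295074}{343} \approx 860.27$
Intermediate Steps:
$L{\left(J,q \right)} = \frac{2 q}{2 + J}$
$j{\left(k,h \right)} = 3 h$
$Q = - \frac{37636}{343}$ ($Q = - \frac{\left(\frac{26}{1} + 2 \cdot 6 \frac{1}{2 + 5}\right)^{2}}{7} = - \frac{\left(26 \cdot 1 + 2 \cdot 6 \cdot \frac{1}{7}\right)^{2}}{7} = - \frac{\left(26 + 2 \cdot 6 \cdot \frac{1}{7}\right)^{2}}{7} = - \frac{\left(26 + \frac{12}{7}\right)^{2}}{7} = - \frac{\left(\frac{194}{7}\right)^{2}}{7} = \left(- \frac{1}{7}\right) \frac{37636}{49} = - \frac{37636}{343} \approx -109.73$)
$\left(1159 + Q\right) + j{\left(-8,-63 \right)} = \left(1159 - \frac{37636}{343}\right) + 3 \left(-63\right) = \frac{359901}{343} - 189 = \frac{295074}{343}$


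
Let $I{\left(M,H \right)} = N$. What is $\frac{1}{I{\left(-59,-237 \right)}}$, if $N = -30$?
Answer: $- \frac{1}{30} \approx -0.033333$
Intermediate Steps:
$I{\left(M,H \right)} = -30$
$\frac{1}{I{\left(-59,-237 \right)}} = \frac{1}{-30} = - \frac{1}{30}$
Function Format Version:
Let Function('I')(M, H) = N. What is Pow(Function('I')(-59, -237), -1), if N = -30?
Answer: Rational(-1, 30) ≈ -0.033333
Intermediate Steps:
Function('I')(M, H) = -30
Pow(Function('I')(-59, -237), -1) = Pow(-30, -1) = Rational(-1, 30)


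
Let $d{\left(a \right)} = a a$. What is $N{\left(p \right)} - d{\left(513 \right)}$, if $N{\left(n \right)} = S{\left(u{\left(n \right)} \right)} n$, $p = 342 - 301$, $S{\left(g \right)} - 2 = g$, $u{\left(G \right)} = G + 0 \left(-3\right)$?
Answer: $-261406$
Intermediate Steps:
$d{\left(a \right)} = a^{2}$
$u{\left(G \right)} = G$ ($u{\left(G \right)} = G + 0 = G$)
$S{\left(g \right)} = 2 + g$
$p = 41$
$N{\left(n \right)} = n \left(2 + n\right)$ ($N{\left(n \right)} = \left(2 + n\right) n = n \left(2 + n\right)$)
$N{\left(p \right)} - d{\left(513 \right)} = 41 \left(2 + 41\right) - 513^{2} = 41 \cdot 43 - 263169 = 1763 - 263169 = -261406$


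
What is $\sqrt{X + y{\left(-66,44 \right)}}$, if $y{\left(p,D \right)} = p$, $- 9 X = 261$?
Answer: $i \sqrt{95} \approx 9.7468 i$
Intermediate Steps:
$X = -29$ ($X = \left(- \frac{1}{9}\right) 261 = -29$)
$\sqrt{X + y{\left(-66,44 \right)}} = \sqrt{-29 - 66} = \sqrt{-95} = i \sqrt{95}$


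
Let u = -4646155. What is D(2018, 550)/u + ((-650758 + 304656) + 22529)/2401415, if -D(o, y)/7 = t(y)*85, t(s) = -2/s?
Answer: -16537130583642/122730809402575 ≈ -0.13474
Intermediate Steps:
D(o, y) = 1190/y (D(o, y) = -7*(-2/y)*85 = -(-1190)/y = 1190/y)
D(2018, 550)/u + ((-650758 + 304656) + 22529)/2401415 = (1190/550)/(-4646155) + ((-650758 + 304656) + 22529)/2401415 = (1190*(1/550))*(-1/4646155) + (-346102 + 22529)*(1/2401415) = (119/55)*(-1/4646155) - 323573*1/2401415 = -119/255538525 - 323573/2401415 = -16537130583642/122730809402575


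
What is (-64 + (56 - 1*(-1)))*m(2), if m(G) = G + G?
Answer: -28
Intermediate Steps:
m(G) = 2*G
(-64 + (56 - 1*(-1)))*m(2) = (-64 + (56 - 1*(-1)))*(2*2) = (-64 + (56 + 1))*4 = (-64 + 57)*4 = -7*4 = -28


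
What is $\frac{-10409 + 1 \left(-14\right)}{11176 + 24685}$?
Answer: $- \frac{1489}{5123} \approx -0.29065$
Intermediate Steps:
$\frac{-10409 + 1 \left(-14\right)}{11176 + 24685} = \frac{-10409 - 14}{35861} = \left(-10423\right) \frac{1}{35861} = - \frac{1489}{5123}$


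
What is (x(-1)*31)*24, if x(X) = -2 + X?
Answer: -2232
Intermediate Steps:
(x(-1)*31)*24 = ((-2 - 1)*31)*24 = -3*31*24 = -93*24 = -2232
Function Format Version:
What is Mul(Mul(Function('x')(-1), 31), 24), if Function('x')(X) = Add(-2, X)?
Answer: -2232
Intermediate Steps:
Mul(Mul(Function('x')(-1), 31), 24) = Mul(Mul(Add(-2, -1), 31), 24) = Mul(Mul(-3, 31), 24) = Mul(-93, 24) = -2232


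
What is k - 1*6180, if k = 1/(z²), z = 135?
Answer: -112630499/18225 ≈ -6180.0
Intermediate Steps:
k = 1/18225 (k = 1/(135²) = 1/18225 ≈ 5.4870e-5)
k - 1*6180 = 1/18225 - 1*6180 = 1/18225 - 6180 = -112630499/18225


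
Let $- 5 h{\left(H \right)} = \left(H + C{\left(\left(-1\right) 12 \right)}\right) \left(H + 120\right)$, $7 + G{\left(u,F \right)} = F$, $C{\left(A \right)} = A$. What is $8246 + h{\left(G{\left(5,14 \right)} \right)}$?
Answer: $8373$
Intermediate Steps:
$G{\left(u,F \right)} = -7 + F$
$h{\left(H \right)} = - \frac{\left(-12 + H\right) \left(120 + H\right)}{5}$ ($h{\left(H \right)} = - \frac{\left(H - 12\right) \left(H + 120\right)}{5} = - \frac{\left(H - 12\right) \left(120 + H\right)}{5} = - \frac{\left(-12 + H\right) \left(120 + H\right)}{5}$)
$8246 + h{\left(G{\left(5,14 \right)} \right)} = 8246 - \left(-288 + \frac{\left(-7 + 14\right)^{2}}{5} + \frac{108 \left(-7 + 14\right)}{5}\right) = 8246 - \left(- \frac{684}{5} + \frac{49}{5}\right) = 8246 - -127 = 8246 + 127 = 8373$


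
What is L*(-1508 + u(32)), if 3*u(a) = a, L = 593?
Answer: -2663756/3 ≈ -8.8792e+5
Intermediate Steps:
u(a) = a/3
L*(-1508 + u(32)) = 593*(-1508 + (⅓)*32) = 593*(-1508 + 32/3) = 593*(-4492/3) = -2663756/3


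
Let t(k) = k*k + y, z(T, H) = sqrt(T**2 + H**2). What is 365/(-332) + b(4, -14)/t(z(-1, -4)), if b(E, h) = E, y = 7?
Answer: -929/996 ≈ -0.93273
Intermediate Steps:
z(T, H) = sqrt(H**2 + T**2)
t(k) = 7 + k**2 (t(k) = k*k + 7 = k**2 + 7 = 7 + k**2)
365/(-332) + b(4, -14)/t(z(-1, -4)) = 365/(-332) + 4/(7 + (sqrt((-4)**2 + (-1)**2))**2) = 365*(-1/332) + 4/(7 + (sqrt(16 + 1))**2) = -365/332 + 4/(7 + (sqrt(17))**2) = -365/332 + 4/(7 + 17) = -365/332 + 4/24 = -365/332 + 4*(1/24) = -365/332 + 1/6 = -929/996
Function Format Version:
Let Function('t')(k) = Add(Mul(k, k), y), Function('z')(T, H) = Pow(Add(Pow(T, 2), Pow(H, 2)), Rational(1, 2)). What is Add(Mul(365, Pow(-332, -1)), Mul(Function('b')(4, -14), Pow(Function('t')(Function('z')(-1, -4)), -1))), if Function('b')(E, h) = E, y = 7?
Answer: Rational(-929, 996) ≈ -0.93273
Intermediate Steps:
Function('z')(T, H) = Pow(Add(Pow(H, 2), Pow(T, 2)), Rational(1, 2))
Function('t')(k) = Add(7, Pow(k, 2)) (Function('t')(k) = Add(Mul(k, k), 7) = Add(Pow(k, 2), 7) = Add(7, Pow(k, 2)))
Add(Mul(365, Pow(-332, -1)), Mul(Function('b')(4, -14), Pow(Function('t')(Function('z')(-1, -4)), -1))) = Add(Mul(365, Pow(-332, -1)), Mul(4, Pow(Add(7, Pow(Pow(Add(Pow(-4, 2), Pow(-1, 2)), Rational(1, 2)), 2)), -1))) = Add(Mul(365, Rational(-1, 332)), Mul(4, Pow(Add(7, Pow(Pow(Add(16, 1), Rational(1, 2)), 2)), -1))) = Add(Rational(-365, 332), Mul(4, Pow(Add(7, Pow(Pow(17, Rational(1, 2)), 2)), -1))) = Add(Rational(-365, 332), Mul(4, Pow(Add(7, 17), -1))) = Add(Rational(-365, 332), Mul(4, Pow(24, -1))) = Add(Rational(-365, 332), Mul(4, Rational(1, 24))) = Add(Rational(-365, 332), Rational(1, 6)) = Rational(-929, 996)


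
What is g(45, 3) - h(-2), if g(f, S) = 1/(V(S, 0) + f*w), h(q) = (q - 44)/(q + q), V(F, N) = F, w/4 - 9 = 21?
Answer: -124267/10806 ≈ -11.500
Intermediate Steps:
w = 120 (w = 36 + 4*21 = 36 + 84 = 120)
h(q) = (-44 + q)/(2*q) (h(q) = (-44 + q)/((2*q)) = (-44 + q)*(1/(2*q)) = (-44 + q)/(2*q))
g(f, S) = 1/(S + 120*f) (g(f, S) = 1/(S + f*120) = 1/(S + 120*f))
g(45, 3) - h(-2) = 1/(3 + 120*45) - (-44 - 2)/(2*(-2)) = 1/(3 + 5400) - (-1)*(-46)/(2*2) = 1/5403 - 1*23/2 = 1/5403 - 23/2 = -124267/10806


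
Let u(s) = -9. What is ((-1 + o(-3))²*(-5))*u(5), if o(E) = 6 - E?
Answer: 2880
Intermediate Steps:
((-1 + o(-3))²*(-5))*u(5) = ((-1 + (6 - 1*(-3)))²*(-5))*(-9) = ((-1 + (6 + 3))²*(-5))*(-9) = ((-1 + 9)²*(-5))*(-9) = (8²*(-5))*(-9) = (64*(-5))*(-9) = -320*(-9) = 2880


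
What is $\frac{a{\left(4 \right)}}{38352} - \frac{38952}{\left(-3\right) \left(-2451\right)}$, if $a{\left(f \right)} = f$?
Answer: $- \frac{41496047}{7833396} \approx -5.2973$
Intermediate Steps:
$\frac{a{\left(4 \right)}}{38352} - \frac{38952}{\left(-3\right) \left(-2451\right)} = \frac{4}{38352} - \frac{38952}{\left(-3\right) \left(-2451\right)} = 4 \cdot \frac{1}{38352} - \frac{38952}{7353} = \frac{1}{9588} - \frac{4328}{817} = - \frac{41496047}{7833396}$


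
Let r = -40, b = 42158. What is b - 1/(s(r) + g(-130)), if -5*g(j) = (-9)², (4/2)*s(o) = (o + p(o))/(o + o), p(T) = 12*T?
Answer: 10918942/259 ≈ 42158.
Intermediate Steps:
s(o) = 13/4 (s(o) = ((o + 12*o)/(o + o))/2 = ((13*o)/((2*o)))/2 = ((13*o)*(1/(2*o)))/2 = (½)*(13/2) = 13/4)
g(j) = -81/5 (g(j) = -⅕*(-9)² = -⅕*81 = -81/5)
b - 1/(s(r) + g(-130)) = 42158 - 1/(13/4 - 81/5) = 42158 - 1/(-259/20) = 42158 - 1*(-20/259) = 42158 + 20/259 = 10918942/259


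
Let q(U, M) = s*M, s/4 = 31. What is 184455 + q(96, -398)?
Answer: 135103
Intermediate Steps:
s = 124 (s = 4*31 = 124)
q(U, M) = 124*M
184455 + q(96, -398) = 184455 + 124*(-398) = 184455 - 49352 = 135103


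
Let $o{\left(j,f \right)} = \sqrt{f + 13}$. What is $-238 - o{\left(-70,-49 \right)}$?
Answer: $-238 - 6 i \approx -238.0 - 6.0 i$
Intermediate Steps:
$o{\left(j,f \right)} = \sqrt{13 + f}$
$-238 - o{\left(-70,-49 \right)} = -238 - \sqrt{13 - 49} = -238 - \sqrt{-36} = -238 - 6 i$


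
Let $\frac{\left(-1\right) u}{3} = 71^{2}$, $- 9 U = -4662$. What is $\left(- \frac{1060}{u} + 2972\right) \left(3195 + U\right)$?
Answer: $\frac{166886785208}{15123} \approx 1.1035 \cdot 10^{7}$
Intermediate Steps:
$U = 518$ ($U = \left(- \frac{1}{9}\right) \left(-4662\right) = 518$)
$u = -15123$ ($u = - 3 \cdot 71^{2} = \left(-3\right) 5041 = -15123$)
$\left(- \frac{1060}{u} + 2972\right) \left(3195 + U\right) = \left(- \frac{1060}{-15123} + 2972\right) \left(3195 + 518\right) = \left(\left(-1060\right) \left(- \frac{1}{15123}\right) + 2972\right) 3713 = \left(\frac{1060}{15123} + 2972\right) 3713 = \frac{44946616}{15123} \cdot 3713 = \frac{166886785208}{15123}$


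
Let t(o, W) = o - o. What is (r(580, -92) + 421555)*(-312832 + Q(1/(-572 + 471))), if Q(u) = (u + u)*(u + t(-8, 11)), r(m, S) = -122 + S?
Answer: -1344583074767430/10201 ≈ -1.3181e+11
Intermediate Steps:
t(o, W) = 0
Q(u) = 2*u² (Q(u) = (u + u)*(u + 0) = (2*u)*u = 2*u²)
(r(580, -92) + 421555)*(-312832 + Q(1/(-572 + 471))) = ((-122 - 92) + 421555)*(-312832 + 2*(1/(-572 + 471))²) = (-214 + 421555)*(-312832 + 2*(1/(-101))²) = 421341*(-312832 + 2*(-1/101)²) = 421341*(-312832 + 2*(1/10201)) = 421341*(-312832 + 2/10201) = 421341*(-3191199230/10201) = -1344583074767430/10201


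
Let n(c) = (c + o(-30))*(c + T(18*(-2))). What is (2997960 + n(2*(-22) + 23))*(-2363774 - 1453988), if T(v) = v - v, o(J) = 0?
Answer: -11447181398562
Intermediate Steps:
T(v) = 0
n(c) = c² (n(c) = (c + 0)*(c + 0) = c*c = c²)
(2997960 + n(2*(-22) + 23))*(-2363774 - 1453988) = (2997960 + (2*(-22) + 23)²)*(-2363774 - 1453988) = (2997960 + (-44 + 23)²)*(-3817762) = (2997960 + (-21)²)*(-3817762) = (2997960 + 441)*(-3817762) = 2998401*(-3817762) = -11447181398562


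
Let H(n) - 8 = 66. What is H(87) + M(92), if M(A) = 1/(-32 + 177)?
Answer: 10731/145 ≈ 74.007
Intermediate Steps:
M(A) = 1/145
H(n) = 74 (H(n) = 8 + 66 = 74)
H(87) + M(92) = 74 + 1/145 = 10731/145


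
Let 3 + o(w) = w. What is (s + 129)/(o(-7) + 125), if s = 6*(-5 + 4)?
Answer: 123/115 ≈ 1.0696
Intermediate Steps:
o(w) = -3 + w
s = -6 (s = 6*(-1) = -6)
(s + 129)/(o(-7) + 125) = (-6 + 129)/((-3 - 7) + 125) = 123/(-10 + 125) = 123/115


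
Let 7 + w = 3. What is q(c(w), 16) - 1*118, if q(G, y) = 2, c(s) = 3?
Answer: -116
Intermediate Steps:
w = -4 (w = -7 + 3 = -4)
q(c(w), 16) - 1*118 = 2 - 1*118 = 2 - 118 = -116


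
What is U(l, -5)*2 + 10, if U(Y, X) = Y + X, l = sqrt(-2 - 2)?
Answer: 4*I ≈ 4.0*I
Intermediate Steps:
l = 2*I (l = sqrt(-4) = 2*I ≈ 2.0*I)
U(Y, X) = X + Y
U(l, -5)*2 + 10 = (-5 + 2*I)*2 + 10 = (-10 + 4*I) + 10 = 4*I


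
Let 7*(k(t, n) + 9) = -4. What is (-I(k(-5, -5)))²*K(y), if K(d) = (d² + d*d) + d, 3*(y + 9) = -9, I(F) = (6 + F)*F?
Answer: 774352500/2401 ≈ 3.2251e+5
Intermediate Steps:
k(t, n) = -67/7 (k(t, n) = -9 + (⅐)*(-4) = -9 - 4/7 = -67/7)
I(F) = F*(6 + F)
y = -12 (y = -9 + (⅓)*(-9) = -9 - 3 = -12)
K(d) = d + 2*d² (K(d) = (d² + d²) + d = 2*d² + d = d + 2*d²)
(-I(k(-5, -5)))²*K(y) = (-(-67)*(6 - 67/7)/7)²*(-12*(1 + 2*(-12))) = (-(-67)*(-25)/(7*7))²*(-12*(1 - 24)) = (-1*1675/49)²*(-12*(-23)) = (-1675/49)²*276 = (2805625/2401)*276 = 774352500/2401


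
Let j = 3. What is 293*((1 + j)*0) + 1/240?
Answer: 1/240 ≈ 0.0041667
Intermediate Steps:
293*((1 + j)*0) + 1/240 = 293*((1 + 3)*0) + 1/240 = 293*(4*0) + 1/240 = 293*0 + 1/240 = 0 + 1/240 = 1/240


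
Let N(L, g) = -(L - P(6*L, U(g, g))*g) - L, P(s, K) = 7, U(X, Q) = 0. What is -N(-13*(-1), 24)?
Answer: -142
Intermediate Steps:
N(L, g) = -2*L + 7*g (N(L, g) = -(L - 7*g) - L = (-L + 7*g) - L = -2*L + 7*g)
-N(-13*(-1), 24) = -(-(-26)*(-1) + 7*24) = -(-2*13 + 168) = -(-26 + 168) = -1*142 = -142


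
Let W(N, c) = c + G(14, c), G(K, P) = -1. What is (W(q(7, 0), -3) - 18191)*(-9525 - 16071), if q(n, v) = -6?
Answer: 465719220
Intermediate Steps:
W(N, c) = -1 + c (W(N, c) = c - 1 = -1 + c)
(W(q(7, 0), -3) - 18191)*(-9525 - 16071) = ((-1 - 3) - 18191)*(-9525 - 16071) = (-4 - 18191)*(-25596) = -18195*(-25596) = 465719220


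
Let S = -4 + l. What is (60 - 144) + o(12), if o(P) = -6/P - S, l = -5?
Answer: -151/2 ≈ -75.500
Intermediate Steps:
S = -9 (S = -4 - 5 = -9)
o(P) = 9 - 6/P (o(P) = -6/P - 1*(-9) = -6/P + 9 = 9 - 6/P)
(60 - 144) + o(12) = (60 - 144) + (9 - 6/12) = -84 + (9 - 6*1/12) = -84 + (9 - 1/2) = -84 + 17/2 = -151/2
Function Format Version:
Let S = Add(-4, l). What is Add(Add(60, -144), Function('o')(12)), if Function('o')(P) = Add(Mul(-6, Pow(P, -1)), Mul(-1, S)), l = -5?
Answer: Rational(-151, 2) ≈ -75.500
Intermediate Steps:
S = -9 (S = Add(-4, -5) = -9)
Function('o')(P) = Add(9, Mul(-6, Pow(P, -1))) (Function('o')(P) = Add(Mul(-6, Pow(P, -1)), Mul(-1, -9)) = Add(Mul(-6, Pow(P, -1)), 9) = Add(9, Mul(-6, Pow(P, -1))))
Add(Add(60, -144), Function('o')(12)) = Add(Add(60, -144), Add(9, Mul(-6, Pow(12, -1)))) = Add(-84, Add(9, Mul(-6, Rational(1, 12)))) = Add(-84, Add(9, Rational(-1, 2))) = Add(-84, Rational(17, 2)) = Rational(-151, 2)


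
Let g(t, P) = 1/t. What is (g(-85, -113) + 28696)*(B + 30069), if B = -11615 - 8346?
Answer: 24655019172/85 ≈ 2.9006e+8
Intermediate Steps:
B = -19961
(g(-85, -113) + 28696)*(B + 30069) = (1/(-85) + 28696)*(-19961 + 30069) = (-1/85 + 28696)*10108 = (2439159/85)*10108 = 24655019172/85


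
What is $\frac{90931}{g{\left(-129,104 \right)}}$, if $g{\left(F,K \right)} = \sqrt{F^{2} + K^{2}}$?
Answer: $\frac{90931 \sqrt{27457}}{27457} \approx 548.76$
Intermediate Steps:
$\frac{90931}{g{\left(-129,104 \right)}} = \frac{90931}{\sqrt{\left(-129\right)^{2} + 104^{2}}} = \frac{90931}{\sqrt{16641 + 10816}} = \frac{90931}{\sqrt{27457}} = 90931 \frac{\sqrt{27457}}{27457} = \frac{90931 \sqrt{27457}}{27457}$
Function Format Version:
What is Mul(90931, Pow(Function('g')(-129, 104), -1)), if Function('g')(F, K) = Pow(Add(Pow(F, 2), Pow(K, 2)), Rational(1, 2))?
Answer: Mul(Rational(90931, 27457), Pow(27457, Rational(1, 2))) ≈ 548.76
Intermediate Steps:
Mul(90931, Pow(Function('g')(-129, 104), -1)) = Mul(90931, Pow(Pow(Add(Pow(-129, 2), Pow(104, 2)), Rational(1, 2)), -1)) = Mul(90931, Pow(Pow(Add(16641, 10816), Rational(1, 2)), -1)) = Mul(90931, Pow(Pow(27457, Rational(1, 2)), -1)) = Mul(90931, Mul(Rational(1, 27457), Pow(27457, Rational(1, 2)))) = Mul(Rational(90931, 27457), Pow(27457, Rational(1, 2)))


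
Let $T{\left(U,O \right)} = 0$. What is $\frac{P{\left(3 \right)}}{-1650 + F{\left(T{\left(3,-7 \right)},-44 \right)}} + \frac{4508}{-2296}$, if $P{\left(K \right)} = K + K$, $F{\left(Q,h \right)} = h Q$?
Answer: $- \frac{44357}{22550} \approx -1.9671$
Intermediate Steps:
$F{\left(Q,h \right)} = Q h$
$P{\left(K \right)} = 2 K$
$\frac{P{\left(3 \right)}}{-1650 + F{\left(T{\left(3,-7 \right)},-44 \right)}} + \frac{4508}{-2296} = \frac{2 \cdot 3}{-1650 + 0 \left(-44\right)} + \frac{4508}{-2296} = \frac{6}{-1650 + 0} + 4508 \left(- \frac{1}{2296}\right) = \frac{6}{-1650} - \frac{161}{82} = 6 \left(- \frac{1}{1650}\right) - \frac{161}{82} = - \frac{1}{275} - \frac{161}{82} = - \frac{44357}{22550}$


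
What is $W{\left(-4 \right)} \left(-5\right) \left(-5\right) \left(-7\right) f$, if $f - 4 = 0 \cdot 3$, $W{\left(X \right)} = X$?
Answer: $2800$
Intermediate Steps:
$f = 4$ ($f = 4 + 0 \cdot 3 = 4 + 0 = 4$)
$W{\left(-4 \right)} \left(-5\right) \left(-5\right) \left(-7\right) f = \left(-4\right) \left(-5\right) \left(-5\right) \left(-7\right) 4 = 20 \left(-5\right) \left(-7\right) 4 = \left(-100\right) \left(-7\right) 4 = 700 \cdot 4 = 2800$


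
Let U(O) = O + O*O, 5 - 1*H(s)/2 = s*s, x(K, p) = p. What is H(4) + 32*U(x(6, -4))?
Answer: 362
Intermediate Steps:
H(s) = 10 - 2*s**2 (H(s) = 10 - 2*s*s = 10 - 2*s**2)
U(O) = O + O**2
H(4) + 32*U(x(6, -4)) = (10 - 2*4**2) + 32*(-4*(1 - 4)) = (10 - 2*16) + 32*(-4*(-3)) = (10 - 32) + 32*12 = -22 + 384 = 362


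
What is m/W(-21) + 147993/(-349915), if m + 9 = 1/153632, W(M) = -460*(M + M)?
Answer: -17590089649997/41544291581184 ≈ -0.42341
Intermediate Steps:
W(M) = -920*M
m = -1382687/153632 (m = -9 + 1/153632 = -1382687/153632 ≈ -9.0000)
m/W(-21) + 147993/(-349915) = -1382687/(153632*((-920*(-21)))) + 147993/(-349915) = -1382687/153632/19320 + 147993*(-1/349915) = -1382687/153632*1/19320 - 147993/349915 = -1382687/2968170240 - 147993/349915 = -17590089649997/41544291581184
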